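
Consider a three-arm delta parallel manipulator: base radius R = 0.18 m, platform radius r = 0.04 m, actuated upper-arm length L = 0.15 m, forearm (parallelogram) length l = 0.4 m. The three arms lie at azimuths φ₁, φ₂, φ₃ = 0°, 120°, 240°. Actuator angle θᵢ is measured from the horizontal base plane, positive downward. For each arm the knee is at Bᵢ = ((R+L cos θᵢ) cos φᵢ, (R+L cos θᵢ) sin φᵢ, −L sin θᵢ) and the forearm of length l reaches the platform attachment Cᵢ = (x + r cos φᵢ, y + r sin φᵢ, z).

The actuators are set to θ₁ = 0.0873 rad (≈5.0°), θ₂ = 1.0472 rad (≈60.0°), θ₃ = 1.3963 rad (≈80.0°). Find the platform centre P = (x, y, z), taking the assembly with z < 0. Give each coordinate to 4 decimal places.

arm 1 at φ=0.0°: ρ1 = 0.2894;  O1 = (0.2894, 0.0000, -0.0131)
φ2=120.0°: virtual centre (-0.1075, 0.1862, -0.1299), radius l
arm 3 at φ=240.0°: ρ3 = 0.1660;  O3 = (-0.0830, -0.1438, -0.1477)
|O₂|²−|O₁|² = -0.0208;  |O₃|²−|O₁|² = -0.0345
linear system: -0.7939x+0.3724y = -0.0208−-0.2337z; -0.7449x+-0.2876y = -0.0345−-0.2693z
det = 0.5057;  x = 0.0373+-0.3312z,  y = 0.0235+-0.0786z
into |P−O₁|² = l²: 1.1159z² + 0.1895z + -0.0957 = 0;  Δ = 0.4631;  z = -0.3898 or 0.2200 → z<0 root = -0.3898
x = 0.1664, y = 0.0542

(0.1664, 0.0542, -0.3898)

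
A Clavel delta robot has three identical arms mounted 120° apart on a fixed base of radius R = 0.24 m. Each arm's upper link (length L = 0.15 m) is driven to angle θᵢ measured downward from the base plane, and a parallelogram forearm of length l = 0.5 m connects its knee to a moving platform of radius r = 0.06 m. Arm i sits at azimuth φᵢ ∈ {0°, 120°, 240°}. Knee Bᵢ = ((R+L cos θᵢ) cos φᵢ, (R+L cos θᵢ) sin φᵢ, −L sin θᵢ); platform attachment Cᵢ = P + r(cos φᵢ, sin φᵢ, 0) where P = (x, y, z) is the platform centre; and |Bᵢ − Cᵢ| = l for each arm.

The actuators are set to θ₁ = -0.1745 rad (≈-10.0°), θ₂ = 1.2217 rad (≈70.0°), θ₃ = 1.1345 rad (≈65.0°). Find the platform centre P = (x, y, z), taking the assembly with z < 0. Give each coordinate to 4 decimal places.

(0.2056, -0.0139, -0.4586)

arm 1 at φ=0.0°: (R−r)+L cos θ1 = 0.3277;  O1 = (0.3277, 0.0000, 0.0260)
φ2=120.0°: virtual centre (-0.1157, 0.2003, -0.1410), radius l
O3 = (0.2434·cos240.0°, 0.2434·sin240.0°, -0.1359) = (-0.1217, -0.2108, -0.1359)
subtract pairs → two planes through P
[-0.8868 0.4006 -0.3340]·P = -0.0347;  [-0.8988 -0.4216 -0.3240]·P = -0.0304
Cramer: x(z) = 0.0365-0.3687z;  y(z) = -0.0058+0.0176z
into |P−O₁|² = l²: 1.1362z² + 0.1624z + -0.1645 = 0;  Δ = 0.7740;  z = -0.4586 or 0.3156 → z<0 root = -0.4586
x = 0.2056, y = -0.0139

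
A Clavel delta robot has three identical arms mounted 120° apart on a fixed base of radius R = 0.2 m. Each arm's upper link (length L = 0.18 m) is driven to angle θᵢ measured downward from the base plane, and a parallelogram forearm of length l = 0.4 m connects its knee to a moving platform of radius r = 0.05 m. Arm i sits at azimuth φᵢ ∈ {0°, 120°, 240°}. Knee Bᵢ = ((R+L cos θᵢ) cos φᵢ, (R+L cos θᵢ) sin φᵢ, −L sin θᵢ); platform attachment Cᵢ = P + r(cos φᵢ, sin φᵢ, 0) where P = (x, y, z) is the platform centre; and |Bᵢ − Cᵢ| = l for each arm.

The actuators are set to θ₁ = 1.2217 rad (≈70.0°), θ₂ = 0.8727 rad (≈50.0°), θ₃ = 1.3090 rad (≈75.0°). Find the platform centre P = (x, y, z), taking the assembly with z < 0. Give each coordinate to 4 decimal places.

S1 = (0.2116·cos0.0°, 0.2116·sin0.0°, -0.1691) = (0.2116, 0.0000, -0.1691)
arm 2 at φ=120.0°: ρ2 = 0.2657;  S2 = (-0.1328, 0.2301, -0.1379)
S3 = (0.1966·cos240.0°, 0.1966·sin240.0°, -0.1739) = (-0.0983, -0.1702, -0.1739)
subtract pairs → two planes through P
plane₁₂: -0.6888x+0.4602y+0.0625z = 0.0162
Cramer: x(z) = -0.0067+0.0326z;  y(z) = 0.0253-0.0870z
into |P−S₁|² = l²: 1.0086z² + 0.3197z + -0.0831 = 0;  Δ = 0.4376;  z = -0.4864 or 0.1694 → z<0 root = -0.4864
x = -0.0225, y = 0.0677

(-0.0225, 0.0677, -0.4864)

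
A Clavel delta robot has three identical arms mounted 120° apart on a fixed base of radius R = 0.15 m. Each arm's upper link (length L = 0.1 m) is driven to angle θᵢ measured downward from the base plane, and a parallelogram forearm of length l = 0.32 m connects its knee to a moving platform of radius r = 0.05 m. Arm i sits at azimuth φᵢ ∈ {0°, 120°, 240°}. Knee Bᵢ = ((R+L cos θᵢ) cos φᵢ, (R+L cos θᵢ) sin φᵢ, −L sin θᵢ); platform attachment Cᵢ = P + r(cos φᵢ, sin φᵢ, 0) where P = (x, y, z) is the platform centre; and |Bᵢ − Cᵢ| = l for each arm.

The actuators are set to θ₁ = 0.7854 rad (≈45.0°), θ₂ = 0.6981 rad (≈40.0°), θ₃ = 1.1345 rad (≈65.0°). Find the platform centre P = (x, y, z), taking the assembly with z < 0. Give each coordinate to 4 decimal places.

(0.0166, 0.0466, -0.3473)

arm 1 at φ=0.0°: (R−r)+L cos θ1 = 0.1707;  O1 = (0.1707, 0.0000, -0.0707)
O2 = (0.1766·cos120.0°, 0.1766·sin120.0°, -0.0643) = (-0.0883, 0.1529, -0.0643)
O3 = (0.1423·cos240.0°, 0.1423·sin240.0°, -0.0906) = (-0.0711, -0.1232, -0.0906)
|O₂|²−|O₁|² = 0.0012;  |O₃|²−|O₁|² = -0.0057
plane₁₂: -0.5180x+0.3059y+0.0129z = 0.0012
Cramer: x(z) = 0.0053-0.0327z;  y(z) = 0.0128-0.0975z
into |P−O₁|² = l²: 1.0106z² + 0.1498z + -0.0699 = 0;  Δ = 0.3048;  z = -0.3473 or 0.1991 → z<0 root = -0.3473
x = 0.0166, y = 0.0466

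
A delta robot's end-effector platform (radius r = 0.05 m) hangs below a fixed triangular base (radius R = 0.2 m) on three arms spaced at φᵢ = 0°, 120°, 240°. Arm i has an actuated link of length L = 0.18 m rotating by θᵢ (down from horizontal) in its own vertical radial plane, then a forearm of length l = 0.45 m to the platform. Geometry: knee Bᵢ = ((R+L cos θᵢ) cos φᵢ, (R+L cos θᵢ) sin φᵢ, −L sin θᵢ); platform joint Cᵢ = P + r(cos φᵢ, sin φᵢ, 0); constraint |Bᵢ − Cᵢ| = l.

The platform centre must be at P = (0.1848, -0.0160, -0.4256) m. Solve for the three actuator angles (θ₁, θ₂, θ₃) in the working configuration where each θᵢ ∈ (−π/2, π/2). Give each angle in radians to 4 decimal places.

θ₁ = -0.0002, θ₂ = 1.1341, θ₃ = 1.0469

arm 1 (φ=0.0°): x'=0.1848, y'=-0.0160
  A cos θ + B sin θ = C:  -0.0348·cos θ + -0.4256·sin θ = -0.0347
  θ1 = atan2(B,A) + arccos(C/0.4270) = -0.0002
arm 2 (φ=120.0°): x'=-0.1063, y'=-0.1520
  A=0.2563, B=-0.4256, C=(l²−L²−A²−y'²−z²)/(2L)=-0.2773
  θ2 = atan2(B,A) + arccos(C/0.4968) = 1.1341
rotate P by −φ3: (-0.0785, 0.1680, -0.4256)
  A=0.2285, B=-0.4256, C=(l²−L²−A²−y'²−z²)/(2L)=-0.2542
  √(A²+B²)=0.4831;  θ3 = -1.0780+2.1249 ≈ 1.0469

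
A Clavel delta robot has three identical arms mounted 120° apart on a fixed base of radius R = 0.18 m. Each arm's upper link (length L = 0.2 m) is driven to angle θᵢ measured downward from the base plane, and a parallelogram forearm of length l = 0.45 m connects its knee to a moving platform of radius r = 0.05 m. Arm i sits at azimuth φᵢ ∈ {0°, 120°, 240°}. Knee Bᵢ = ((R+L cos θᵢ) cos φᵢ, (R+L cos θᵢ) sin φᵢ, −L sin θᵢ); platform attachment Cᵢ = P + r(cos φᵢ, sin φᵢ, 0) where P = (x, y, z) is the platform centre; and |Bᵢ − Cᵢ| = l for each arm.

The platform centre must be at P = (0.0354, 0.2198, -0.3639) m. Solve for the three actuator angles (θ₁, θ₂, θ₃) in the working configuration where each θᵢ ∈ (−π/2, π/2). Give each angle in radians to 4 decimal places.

φ1=0.0° → target in arm frame (0.0354, 0.2198)
  A=0.0946, B=-0.3639, C=(l²−L²−A²−y'²−z²)/(2L)=-0.0680
  γ=atan2(-0.3639,0.0946)=-1.3165;  ψ=arccos(-0.1807)=1.7525;  θ1=γ+ψ≈0.4361
φ2=120.0° → target in arm frame (0.1727, -0.1406)
  e−x'=-0.0427;  (l²−L²−(e−x')²−y'²−z²)/2L = 0.0213
  γ=atan2(-0.3639,-0.0427)=-1.6875;  ψ=arccos(0.0580)=1.5128;  θ2=γ+ψ≈-0.1747
rotate P by −φ3: (-0.2081, -0.0792, -0.3639)
  e−x'=0.3381;  (l²−L²−(e−x')²−y'²−z²)/2L = -0.2262
  θ3 = atan2(B,A) + arccos(C/0.4967) = 1.2214

θ₁ = 0.4361, θ₂ = -0.1747, θ₃ = 1.2214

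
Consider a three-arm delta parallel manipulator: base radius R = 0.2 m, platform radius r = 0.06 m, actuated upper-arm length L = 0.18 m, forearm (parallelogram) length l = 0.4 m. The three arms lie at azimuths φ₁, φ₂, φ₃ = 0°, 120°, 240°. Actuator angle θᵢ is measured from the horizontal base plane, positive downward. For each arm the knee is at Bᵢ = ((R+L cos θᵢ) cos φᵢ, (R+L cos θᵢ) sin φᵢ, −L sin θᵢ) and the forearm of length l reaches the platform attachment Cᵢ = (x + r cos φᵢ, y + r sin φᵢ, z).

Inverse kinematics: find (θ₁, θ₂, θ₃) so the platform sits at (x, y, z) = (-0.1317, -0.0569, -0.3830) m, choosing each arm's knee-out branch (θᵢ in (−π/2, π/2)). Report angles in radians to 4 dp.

θ₁ = 1.2220, θ₂ = 0.6984, θ₃ = 0.2618

arm 1 (φ=0.0°): x'=-0.1317, y'=-0.0569
  e−x'=0.2717;  (l²−L²−(e−x')²−y'²−z²)/2L = -0.2671
  √(A²+B²)=0.4696;  θ1 = -0.9538+2.1758 ≈ 1.2220
φ2=120.0° → target in arm frame (0.0166, 0.1425)
  e−x'=0.1234;  (l²−L²−(e−x')²−y'²−z²)/2L = -0.1518
  γ=atan2(-0.3830,0.1234)=-1.2590;  ψ=arccos(-0.3771)=1.9575;  θ2=γ+ψ≈0.6984
φ3=240.0° → target in arm frame (0.1151, -0.0856)
  A cos θ + B sin θ = C:  0.0249·cos θ + -0.3830·sin θ = -0.0751
  √(A²+B²)=0.3838;  θ3 = -1.5059+1.7677 ≈ 0.2618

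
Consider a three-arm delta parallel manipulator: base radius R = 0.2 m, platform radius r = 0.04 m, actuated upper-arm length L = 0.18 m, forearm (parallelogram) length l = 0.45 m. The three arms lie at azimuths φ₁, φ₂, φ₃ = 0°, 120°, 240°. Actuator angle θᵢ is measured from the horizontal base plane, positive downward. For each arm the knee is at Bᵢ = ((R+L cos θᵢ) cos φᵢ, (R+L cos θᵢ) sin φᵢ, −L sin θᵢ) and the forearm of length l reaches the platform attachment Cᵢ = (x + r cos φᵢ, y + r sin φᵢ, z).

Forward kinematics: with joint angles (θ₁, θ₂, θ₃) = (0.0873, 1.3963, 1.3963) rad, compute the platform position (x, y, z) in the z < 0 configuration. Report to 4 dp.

φ1=0.0°: virtual centre (0.3393, 0.0000, -0.0157), radius l
arm 2 at φ=120.0°: (R−r)+L cos θ2 = 0.1913;  O2 = (-0.0956, 0.1656, -0.1773)
arm 3 at φ=240.0°: (R−r)+L cos θ3 = 0.1913;  O3 = (-0.0956, -0.1656, -0.1773)
|O₂|²−|O₁|² = -0.0474;  |O₃|²−|O₁|² = -0.0474
linear system: -0.8699x+0.3313y = -0.0474−-0.3231z; -0.8699x+-0.3313y = -0.0474−-0.3231z
det = 0.5763;  x = 0.0545+-0.3715z,  y = 0.0000+0.0000z
sphere 1 gives Az²+Bz+C=0 with A=1.1380, B=0.2430, C=-0.1211;  B²−4AC=0.6104;  roots -0.4500, 0.2365;  negative root z = -0.4500
x = 0.2216, y = 0.0000

(0.2216, 0.0000, -0.4500)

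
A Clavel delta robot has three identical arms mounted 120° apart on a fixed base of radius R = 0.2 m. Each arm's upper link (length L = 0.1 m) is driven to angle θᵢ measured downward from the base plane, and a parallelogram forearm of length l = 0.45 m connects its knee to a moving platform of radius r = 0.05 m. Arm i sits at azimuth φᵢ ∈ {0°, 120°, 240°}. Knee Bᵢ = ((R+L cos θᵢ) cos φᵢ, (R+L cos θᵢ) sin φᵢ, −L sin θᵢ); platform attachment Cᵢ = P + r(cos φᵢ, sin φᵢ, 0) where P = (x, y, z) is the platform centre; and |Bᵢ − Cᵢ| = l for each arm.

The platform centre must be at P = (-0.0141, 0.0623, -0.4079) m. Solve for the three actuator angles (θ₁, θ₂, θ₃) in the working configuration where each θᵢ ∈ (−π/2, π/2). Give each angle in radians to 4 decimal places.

arm 1 (φ=0.0°): x'=-0.0141, y'=0.0623
  A cos θ + B sin θ = C:  0.1641·cos θ + -0.4079·sin θ = -0.0235
  θ1 = atan2(B,A) + arccos(C/0.4397) = 0.4359
arm 2 (φ=120.0°): x'=0.0610, y'=-0.0189
  e−x'=0.0890;  (l²−L²−(e−x')²−y'²−z²)/2L = 0.0892
  θ2 = atan2(B,A) + arccos(C/0.4175) = -0.0005
arm 3 (φ=240.0°): x'=-0.0469, y'=-0.0434
  A cos θ + B sin θ = C:  0.1969·cos θ + -0.4079·sin θ = -0.0727
  √(A²+B²)=0.4529;  θ3 = -1.1211+1.7319 ≈ 0.6109

θ₁ = 0.4359, θ₂ = -0.0005, θ₃ = 0.6109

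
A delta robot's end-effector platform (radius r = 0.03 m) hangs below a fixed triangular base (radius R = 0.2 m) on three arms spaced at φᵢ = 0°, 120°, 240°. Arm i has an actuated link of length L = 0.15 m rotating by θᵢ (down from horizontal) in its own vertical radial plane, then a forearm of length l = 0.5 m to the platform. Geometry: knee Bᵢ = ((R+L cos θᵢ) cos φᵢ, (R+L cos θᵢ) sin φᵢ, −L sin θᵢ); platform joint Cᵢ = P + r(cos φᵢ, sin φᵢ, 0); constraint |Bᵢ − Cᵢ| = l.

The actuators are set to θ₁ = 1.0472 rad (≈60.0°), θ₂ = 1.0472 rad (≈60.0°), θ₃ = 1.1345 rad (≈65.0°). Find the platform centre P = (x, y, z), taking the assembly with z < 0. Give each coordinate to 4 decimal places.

arm 1 at φ=0.0°: e+L cos θ1 = 0.2450;  O1 = (0.2450, 0.0000, -0.1299)
φ2=120.0°: virtual centre (-0.1225, 0.2122, -0.1299), radius l
O3 = (0.2334·cos240.0°, 0.2334·sin240.0°, -0.1359) = (-0.1167, -0.2021, -0.1359)
|O₂|²−|O₁|² = 0.0000;  |O₃|²−|O₁|² = -0.0039
linear system: -0.7350x+0.4244y = 0.0000−0.0000z; -0.7234x+-0.4042y = -0.0039−-0.0121z
det = 0.6041;  x = 0.0028+-0.0085z,  y = 0.0048+-0.0147z
quadratic in z: (1.0003)z²+(0.2638)z+(-0.1744)=0, √Δ=0.8761 → z ∈ {-0.5698, 0.3061}; z = -0.5698 (taking z<0)
x = 0.0076, y = 0.0132

(0.0076, 0.0132, -0.5698)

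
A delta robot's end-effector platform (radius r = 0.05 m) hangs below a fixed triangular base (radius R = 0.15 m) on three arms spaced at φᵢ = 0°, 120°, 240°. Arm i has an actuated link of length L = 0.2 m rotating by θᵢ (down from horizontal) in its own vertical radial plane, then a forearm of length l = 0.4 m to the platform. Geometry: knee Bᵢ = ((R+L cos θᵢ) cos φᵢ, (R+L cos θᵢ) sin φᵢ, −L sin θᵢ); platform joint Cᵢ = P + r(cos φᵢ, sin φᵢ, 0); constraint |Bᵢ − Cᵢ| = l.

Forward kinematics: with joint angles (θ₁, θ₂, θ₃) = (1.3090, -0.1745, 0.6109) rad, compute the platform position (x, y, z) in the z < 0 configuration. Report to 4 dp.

arm 1 at φ=0.0°: e+L cos θ1 = 0.1518;  S1 = (0.1518, 0.0000, -0.1932)
arm 2 at φ=120.0°: e+L cos θ2 = 0.2970;  S2 = (-0.1485, 0.2572, 0.0347)
arm 3 at φ=240.0°: e+L cos θ3 = 0.2638;  S3 = (-0.1319, -0.2285, -0.1147)
eliminate P² terms by subtracting sphere 1 from 2 and 3
plane₁₂: -0.6005x+0.5144y+0.4558z = 0.0290
Cramer: x(z) = -0.0438+0.5104z;  y(z) = 0.0053-0.2903z
sphere 1 gives Az²+Bz+C=0 with A=1.3448, B=0.1836, C=-0.0844;  B²−4AC=0.4878;  roots -0.3279, 0.1914;  negative root z = -0.3279
x = -0.2112, y = 0.1005

(-0.2112, 0.1005, -0.3279)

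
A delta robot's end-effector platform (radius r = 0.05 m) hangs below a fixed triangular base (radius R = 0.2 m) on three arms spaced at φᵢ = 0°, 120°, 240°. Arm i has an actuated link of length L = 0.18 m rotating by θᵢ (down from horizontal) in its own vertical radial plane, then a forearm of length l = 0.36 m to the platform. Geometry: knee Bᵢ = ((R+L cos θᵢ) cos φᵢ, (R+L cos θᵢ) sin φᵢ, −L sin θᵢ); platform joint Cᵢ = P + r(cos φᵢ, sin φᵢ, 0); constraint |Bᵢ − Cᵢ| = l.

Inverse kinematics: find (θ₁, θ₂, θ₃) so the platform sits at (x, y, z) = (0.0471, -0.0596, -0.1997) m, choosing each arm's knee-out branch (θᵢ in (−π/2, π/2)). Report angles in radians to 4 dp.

θ₁ = -0.0874, θ₂ = 0.7852, θ₃ = 0.0872

φ1=0.0° → target in arm frame (0.0471, -0.0596)
  A=0.1029, B=-0.1997, C=(l²−L²−A²−y'²−z²)/(2L)=0.1199
  γ=atan2(-0.1997,0.1029)=-1.0950;  ψ=arccos(0.5339)=1.0076;  θ1=γ+ψ≈-0.0874
rotate P by −φ2: (-0.0752, -0.0110, -0.1997)
  A cos θ + B sin θ = C:  0.2252·cos θ + -0.1997·sin θ = 0.0181
  γ=atan2(-0.1997,0.2252)=-0.7255;  ψ=arccos(0.0600)=1.5108;  θ2=γ+ψ≈0.7852
arm 3 (φ=240.0°): x'=0.0281, y'=0.0706
  e−x'=0.1219;  (l²−L²−(e−x')²−y'²−z²)/2L = 0.1041
  √(A²+B²)=0.2340;  θ3 = -1.0226+1.1098 ≈ 0.0872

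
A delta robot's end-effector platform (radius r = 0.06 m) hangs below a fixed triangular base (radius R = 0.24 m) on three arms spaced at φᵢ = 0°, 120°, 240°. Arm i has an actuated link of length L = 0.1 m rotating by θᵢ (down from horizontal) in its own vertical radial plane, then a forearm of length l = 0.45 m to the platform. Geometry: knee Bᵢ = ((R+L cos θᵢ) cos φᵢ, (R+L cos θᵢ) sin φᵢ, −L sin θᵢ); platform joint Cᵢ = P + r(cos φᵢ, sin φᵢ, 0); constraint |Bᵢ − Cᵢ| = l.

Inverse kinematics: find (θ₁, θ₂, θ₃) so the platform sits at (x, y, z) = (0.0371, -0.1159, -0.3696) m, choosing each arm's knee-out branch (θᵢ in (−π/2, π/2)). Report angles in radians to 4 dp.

rotate P by −φ1: (0.0371, -0.1159, -0.3696)
  A cos θ + B sin θ = C:  0.1429·cos θ + -0.3696·sin θ = 0.1102
  √(A²+B²)=0.3963;  θ1 = -1.2019+1.2889 ≈ 0.0871
rotate P by −φ2: (-0.1189, 0.0258, -0.3696)
  A=0.2989, B=-0.3696, C=(l²−L²−A²−y'²−z²)/(2L)=-0.1706
  γ=atan2(-0.3696,0.2989)=-0.8907;  ψ=arccos(-0.3589)=1.9379;  θ2=γ+ψ≈1.0472
arm 3 (φ=240.0°): x'=0.0818, y'=0.0901
  e−x'=0.0982;  (l²−L²−(e−x')²−y'²−z²)/2L = 0.1907
  √(A²+B²)=0.3824;  θ3 = -1.3112+1.0487 ≈ -0.2625

θ₁ = 0.0871, θ₂ = 1.0472, θ₃ = -0.2625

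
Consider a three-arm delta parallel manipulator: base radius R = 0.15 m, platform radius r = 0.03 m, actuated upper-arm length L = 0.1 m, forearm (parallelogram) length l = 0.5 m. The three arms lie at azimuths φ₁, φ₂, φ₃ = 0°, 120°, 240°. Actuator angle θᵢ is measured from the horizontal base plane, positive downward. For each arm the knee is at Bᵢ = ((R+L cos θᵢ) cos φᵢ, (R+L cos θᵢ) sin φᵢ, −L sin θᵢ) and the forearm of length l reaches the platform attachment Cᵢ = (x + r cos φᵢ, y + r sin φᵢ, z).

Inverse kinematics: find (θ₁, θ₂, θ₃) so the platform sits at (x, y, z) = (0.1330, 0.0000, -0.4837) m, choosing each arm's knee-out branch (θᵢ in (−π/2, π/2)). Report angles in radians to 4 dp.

arm 1 (φ=0.0°): x'=0.1330, y'=0.0000
  A cos θ + B sin θ = C:  -0.0130·cos θ + -0.4837·sin θ = 0.0293
  √(A²+B²)=0.4839;  θ1 = -1.5977+1.5102 ≈ -0.0875
φ2=120.0° → target in arm frame (-0.0665, -0.1152)
  A=0.1865, B=-0.4837, C=(l²−L²−A²−y'²−z²)/(2L)=-0.2101
  √(A²+B²)=0.5184;  θ2 = -1.2028+1.9880 ≈ 0.7852
arm 3 (φ=240.0°): x'=-0.0665, y'=0.1152
  A=0.1865, B=-0.4837, C=(l²−L²−A²−y'²−z²)/(2L)=-0.2101
  θ3 = atan2(B,A) + arccos(C/0.5184) = 0.7852

θ₁ = -0.0875, θ₂ = 0.7852, θ₃ = 0.7852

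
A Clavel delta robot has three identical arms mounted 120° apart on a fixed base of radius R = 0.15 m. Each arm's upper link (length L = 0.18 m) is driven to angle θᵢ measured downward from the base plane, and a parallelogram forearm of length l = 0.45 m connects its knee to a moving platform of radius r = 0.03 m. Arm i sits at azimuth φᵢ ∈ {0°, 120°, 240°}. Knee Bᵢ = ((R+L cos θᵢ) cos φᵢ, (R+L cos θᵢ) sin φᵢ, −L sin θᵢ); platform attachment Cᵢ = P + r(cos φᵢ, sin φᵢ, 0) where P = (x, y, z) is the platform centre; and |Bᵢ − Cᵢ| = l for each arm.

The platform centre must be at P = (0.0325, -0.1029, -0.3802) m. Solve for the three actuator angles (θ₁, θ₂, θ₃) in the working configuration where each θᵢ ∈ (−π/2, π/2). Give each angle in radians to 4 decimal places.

rotate P by −φ1: (0.0325, -0.1029, -0.3802)
  A=0.0875, B=-0.3802, C=(l²−L²−A²−y'²−z²)/(2L)=0.0203
  √(A²+B²)=0.3901;  θ1 = -1.3446+1.5188 ≈ 0.1742
arm 2 (φ=120.0°): x'=-0.1054, y'=0.0233
  e−x'=0.2254;  (l²−L²−(e−x')²−y'²−z²)/2L = -0.0716
  √(A²+B²)=0.4420;  θ2 = -1.0357+1.7336 ≈ 0.6978
rotate P by −φ3: (0.0729, 0.0796, -0.3802)
  A cos θ + B sin θ = C:  0.0471·cos θ + -0.3802·sin θ = 0.0472
  γ=atan2(-0.3802,0.0471)=-1.4474;  ψ=arccos(0.1232)=1.4473;  θ3=γ+ψ≈-0.0002

θ₁ = 0.1742, θ₂ = 0.6978, θ₃ = -0.0002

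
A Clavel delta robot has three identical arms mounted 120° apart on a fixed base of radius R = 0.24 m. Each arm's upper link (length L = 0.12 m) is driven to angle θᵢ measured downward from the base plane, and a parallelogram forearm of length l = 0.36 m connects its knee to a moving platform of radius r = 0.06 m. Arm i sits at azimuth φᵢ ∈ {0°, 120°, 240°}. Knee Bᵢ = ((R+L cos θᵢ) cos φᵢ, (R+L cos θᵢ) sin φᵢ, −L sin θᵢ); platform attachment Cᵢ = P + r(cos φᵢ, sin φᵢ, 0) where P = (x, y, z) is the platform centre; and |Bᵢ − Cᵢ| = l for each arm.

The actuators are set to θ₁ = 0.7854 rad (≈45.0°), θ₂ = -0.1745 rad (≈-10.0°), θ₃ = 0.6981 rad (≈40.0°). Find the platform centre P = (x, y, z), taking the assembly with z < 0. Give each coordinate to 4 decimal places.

O1 = (0.2649·cos0.0°, 0.2649·sin0.0°, -0.0849) = (0.2649, 0.0000, -0.0849)
arm 2 at φ=120.0°: e+L cos θ2 = 0.2982;  O2 = (-0.1491, 0.2582, 0.0208)
φ3=240.0°: virtual centre (-0.1360, -0.2355, -0.0771), radius l
eliminate P² terms by subtracting sphere 1 from 2 and 3
[-0.8279 0.5165 0.2114]·P = 0.0120;  [-0.8016 -0.4710 0.0154]·P = 0.0025
det = 0.8039;  x = -0.0087+0.1338z,  y = 0.0093+-0.1949z
sphere 1 gives Az²+Bz+C=0 with A=1.0559, B=0.0929, C=-0.0475;  B²−4AC=0.2092;  roots -0.2606, 0.1726;  negative root z = -0.2606
x = -0.0435, y = 0.0601

(-0.0435, 0.0601, -0.2606)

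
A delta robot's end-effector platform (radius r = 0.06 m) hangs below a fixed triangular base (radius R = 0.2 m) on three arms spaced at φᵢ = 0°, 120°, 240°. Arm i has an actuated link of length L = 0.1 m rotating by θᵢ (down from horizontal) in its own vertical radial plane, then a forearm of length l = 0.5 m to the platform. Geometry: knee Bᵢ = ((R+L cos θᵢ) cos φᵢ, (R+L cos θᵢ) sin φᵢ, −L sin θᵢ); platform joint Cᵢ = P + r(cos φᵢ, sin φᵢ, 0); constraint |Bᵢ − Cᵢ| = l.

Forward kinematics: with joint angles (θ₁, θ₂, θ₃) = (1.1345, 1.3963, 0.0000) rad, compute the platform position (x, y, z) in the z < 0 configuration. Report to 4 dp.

(-0.0595, -0.1681, -0.4947)

centre 1 = (0.1823·cos0.0°, 0.1823·sin0.0°, -0.0906) = (0.1823, 0.0000, -0.0906)
centre 2 = (0.1574·cos120.0°, 0.1574·sin120.0°, -0.0985) = (-0.0787, 0.1363, -0.0985)
φ3=240.0°: virtual centre (-0.1200, -0.2078, 0.0000), radius l
|centre ₂|²−|centre ₁|² = -0.0070;  |centre ₃|²−|centre ₁|² = 0.0162
[-0.5219 0.2726 -0.0157]·P = -0.0070;  [-0.6045 -0.4157 0.1813]·P = 0.0162
det = 0.3817;  x = -0.0040+0.1123z,  y = -0.0331+0.2727z
into |P−centre ₁|² = l²: 1.0870z² + 0.1214z + -0.2060 = 0;  Δ = 0.9105;  z = -0.4947 or 0.3831 → z<0 root = -0.4947
x = -0.0595, y = -0.1681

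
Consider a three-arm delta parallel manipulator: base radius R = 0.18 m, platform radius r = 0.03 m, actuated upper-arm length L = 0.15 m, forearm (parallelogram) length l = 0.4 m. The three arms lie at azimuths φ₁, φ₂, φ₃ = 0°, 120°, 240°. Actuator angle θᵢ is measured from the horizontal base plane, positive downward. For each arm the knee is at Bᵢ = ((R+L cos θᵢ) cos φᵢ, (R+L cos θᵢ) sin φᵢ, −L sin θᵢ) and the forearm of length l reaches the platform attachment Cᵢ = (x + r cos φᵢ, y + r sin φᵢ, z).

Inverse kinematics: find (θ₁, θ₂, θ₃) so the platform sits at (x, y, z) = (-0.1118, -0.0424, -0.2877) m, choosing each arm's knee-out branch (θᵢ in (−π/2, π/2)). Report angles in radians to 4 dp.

φ1=0.0° → target in arm frame (-0.1118, -0.0424)
  A cos θ + B sin θ = C:  0.2618·cos θ + -0.2877·sin θ = -0.0520
  γ=atan2(-0.2877,0.2618)=-0.8325;  ψ=arccos(-0.1338)=1.7050;  θ1=γ+ψ≈0.8725
rotate P by −φ2: (0.0192, 0.1180, -0.2877)
  A=0.1308, B=-0.2877, C=(l²−L²−A²−y'²−z²)/(2L)=0.0790
  θ2 = atan2(B,A) + arccos(C/0.3160) = 0.1743
φ3=240.0° → target in arm frame (0.0926, -0.0756)
  A=0.0574, B=-0.2877, C=(l²−L²−A²−y'²−z²)/(2L)=0.1524
  θ3 = atan2(B,A) + arccos(C/0.2934) = -0.3494

θ₁ = 0.8725, θ₂ = 0.1743, θ₃ = -0.3494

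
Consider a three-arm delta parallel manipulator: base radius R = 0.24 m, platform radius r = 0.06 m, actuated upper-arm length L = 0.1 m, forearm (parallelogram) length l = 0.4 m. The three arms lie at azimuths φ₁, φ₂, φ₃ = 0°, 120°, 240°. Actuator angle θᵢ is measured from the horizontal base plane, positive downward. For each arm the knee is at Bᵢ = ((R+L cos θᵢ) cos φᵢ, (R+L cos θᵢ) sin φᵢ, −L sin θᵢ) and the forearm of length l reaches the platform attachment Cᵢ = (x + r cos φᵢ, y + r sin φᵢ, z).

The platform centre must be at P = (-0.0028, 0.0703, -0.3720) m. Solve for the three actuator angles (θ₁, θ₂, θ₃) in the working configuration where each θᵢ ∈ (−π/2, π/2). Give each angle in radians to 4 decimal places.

rotate P by −φ1: (-0.0028, 0.0703, -0.3720)
  A=0.1828, B=-0.3720, C=(l²−L²−A²−y'²−z²)/(2L)=-0.1337
  √(A²+B²)=0.4145;  θ1 = -1.1141+1.8993 ≈ 0.7852
arm 2 (φ=120.0°): x'=0.0623, y'=-0.0327
  e−x'=0.1177;  (l²−L²−(e−x')²−y'²−z²)/2L = -0.0166
  √(A²+B²)=0.3902;  θ2 = -1.2643+1.6133 ≈ 0.3489
φ3=240.0° → target in arm frame (-0.0595, -0.0376)
  A cos θ + B sin θ = C:  0.2395·cos θ + -0.3720·sin θ = -0.2357
  γ=atan2(-0.3720,0.2395)=-0.9988;  ψ=arccos(-0.5328)=2.1327;  θ3=γ+ψ≈1.1339

θ₁ = 0.7852, θ₂ = 0.3489, θ₃ = 1.1339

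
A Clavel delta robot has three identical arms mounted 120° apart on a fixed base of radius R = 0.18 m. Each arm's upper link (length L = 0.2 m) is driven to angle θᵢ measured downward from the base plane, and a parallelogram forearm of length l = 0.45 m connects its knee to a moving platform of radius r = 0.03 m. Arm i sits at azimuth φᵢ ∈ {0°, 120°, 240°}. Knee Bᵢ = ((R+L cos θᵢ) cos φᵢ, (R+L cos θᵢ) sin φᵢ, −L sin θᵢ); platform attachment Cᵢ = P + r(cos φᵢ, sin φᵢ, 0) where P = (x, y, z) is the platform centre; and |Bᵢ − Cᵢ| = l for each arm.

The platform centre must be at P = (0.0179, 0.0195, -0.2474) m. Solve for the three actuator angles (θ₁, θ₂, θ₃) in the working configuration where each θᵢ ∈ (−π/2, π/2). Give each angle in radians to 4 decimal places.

φ1=0.0° → target in arm frame (0.0179, 0.0195)
  A=0.1321, B=-0.2474, C=(l²−L²−A²−y'²−z²)/(2L)=0.2087
  √(A²+B²)=0.2805;  θ1 = -1.0804+0.7318 ≈ -0.3486
rotate P by −φ2: (0.0079, -0.0253, -0.2474)
  e−x'=0.1421;  (l²−L²−(e−x')²−y'²−z²)/2L = 0.2012
  γ=atan2(-0.2474,0.1421)=-1.0495;  ψ=arccos(0.7052)=0.7881;  θ2=γ+ψ≈-0.2615
rotate P by −φ3: (-0.0258, 0.0058, -0.2474)
  A cos θ + B sin θ = C:  0.1758·cos θ + -0.2474·sin θ = 0.1759
  θ3 = atan2(B,A) + arccos(C/0.3035) = -0.0001

θ₁ = -0.3486, θ₂ = -0.2615, θ₃ = -0.0001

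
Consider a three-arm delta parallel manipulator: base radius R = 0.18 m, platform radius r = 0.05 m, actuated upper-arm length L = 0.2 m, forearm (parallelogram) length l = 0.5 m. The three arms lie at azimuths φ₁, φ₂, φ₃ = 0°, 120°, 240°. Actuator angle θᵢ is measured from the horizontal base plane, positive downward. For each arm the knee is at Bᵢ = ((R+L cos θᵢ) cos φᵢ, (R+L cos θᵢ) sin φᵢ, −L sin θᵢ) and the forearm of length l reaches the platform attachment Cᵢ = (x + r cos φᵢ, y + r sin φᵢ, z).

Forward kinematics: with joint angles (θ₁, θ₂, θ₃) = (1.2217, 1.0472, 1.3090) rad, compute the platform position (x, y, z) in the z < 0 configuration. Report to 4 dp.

(-0.0096, 0.0528, -0.6395)

φ1=0.0°: virtual centre (0.1984, 0.0000, -0.1879), radius l
arm 2 at φ=120.0°: ρ2 = 0.2300;  centre 2 = (-0.1150, 0.1992, -0.1732)
φ3=240.0°: virtual centre (-0.0909, -0.1574, -0.1932), radius l
eliminate P² terms by subtracting sphere 1 from 2 and 3
linear system: -0.6268x+0.3984y = 0.0082−0.0295z; -0.5786x+-0.3148y = -0.0043−-0.0105z
det = 0.4278;  x = -0.0020+0.0119z,  y = 0.0174+-0.0552z
sphere 1 gives Az²+Bz+C=0 with A=1.0032, B=0.3692, C=-0.1742;  B²−4AC=0.8353;  roots -0.6395, 0.2715;  negative root z = -0.6395
x = -0.0096, y = 0.0528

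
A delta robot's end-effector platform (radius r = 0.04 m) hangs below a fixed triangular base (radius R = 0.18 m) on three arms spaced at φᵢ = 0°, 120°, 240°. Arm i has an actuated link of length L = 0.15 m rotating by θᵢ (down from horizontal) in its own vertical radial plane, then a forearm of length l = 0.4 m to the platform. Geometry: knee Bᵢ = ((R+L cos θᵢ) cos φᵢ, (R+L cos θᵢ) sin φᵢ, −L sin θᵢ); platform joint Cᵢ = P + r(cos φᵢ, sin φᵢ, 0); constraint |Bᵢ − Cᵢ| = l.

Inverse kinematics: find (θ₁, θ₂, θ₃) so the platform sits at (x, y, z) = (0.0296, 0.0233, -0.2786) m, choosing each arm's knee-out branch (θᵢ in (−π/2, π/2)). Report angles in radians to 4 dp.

arm 1 (φ=0.0°): x'=0.0296, y'=0.0233
  A cos θ + B sin θ = C:  0.1104·cos θ + -0.2786·sin θ = 0.1572
  √(A²+B²)=0.2997;  θ1 = -1.1935+1.0187 ≈ -0.1748
φ2=120.0° → target in arm frame (0.0054, -0.0373)
  e−x'=0.1346;  (l²−L²−(e−x')²−y'²−z²)/2L = 0.1346
  θ2 = atan2(B,A) + arccos(C/0.3094) = 0.0002
rotate P by −φ3: (-0.0350, 0.0140, -0.2786)
  A cos θ + B sin θ = C:  0.1750·cos θ + -0.2786·sin θ = 0.0969
  √(A²+B²)=0.3290;  θ3 = -1.0100+1.2718 ≈ 0.2618

θ₁ = -0.1748, θ₂ = 0.0002, θ₃ = 0.2618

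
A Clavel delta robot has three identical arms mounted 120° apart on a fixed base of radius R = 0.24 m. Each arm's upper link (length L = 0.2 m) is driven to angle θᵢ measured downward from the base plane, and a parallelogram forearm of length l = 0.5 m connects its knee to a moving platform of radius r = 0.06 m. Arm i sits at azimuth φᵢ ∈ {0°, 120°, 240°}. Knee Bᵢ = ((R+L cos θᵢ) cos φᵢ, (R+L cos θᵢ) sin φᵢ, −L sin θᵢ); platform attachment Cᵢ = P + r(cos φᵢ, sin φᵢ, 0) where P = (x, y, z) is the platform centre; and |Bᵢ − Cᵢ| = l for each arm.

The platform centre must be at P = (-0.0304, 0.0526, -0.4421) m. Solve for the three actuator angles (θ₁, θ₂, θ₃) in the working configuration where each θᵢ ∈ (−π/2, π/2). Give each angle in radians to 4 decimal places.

φ1=0.0° → target in arm frame (-0.0304, 0.0526)
  A cos θ + B sin θ = C:  0.2104·cos θ + -0.4421·sin θ = -0.0812
  √(A²+B²)=0.4896;  θ1 = -1.1266+1.7374 ≈ 0.6108
φ2=120.0° → target in arm frame (0.0608, 0.0000)
  A=0.1192, B=-0.4421, C=(l²−L²−A²−y'²−z²)/(2L)=0.0008
  √(A²+B²)=0.4579;  θ2 = -1.3073+1.5690 ≈ 0.2617
rotate P by −φ3: (-0.0304, -0.0526, -0.4421)
  A=0.2104, B=-0.4421, C=(l²−L²−A²−y'²−z²)/(2L)=-0.0812
  γ=atan2(-0.4421,0.2104)=-1.1267;  ψ=arccos(-0.1658)=1.7374;  θ3=γ+ψ≈0.6107

θ₁ = 0.6108, θ₂ = 0.2617, θ₃ = 0.6107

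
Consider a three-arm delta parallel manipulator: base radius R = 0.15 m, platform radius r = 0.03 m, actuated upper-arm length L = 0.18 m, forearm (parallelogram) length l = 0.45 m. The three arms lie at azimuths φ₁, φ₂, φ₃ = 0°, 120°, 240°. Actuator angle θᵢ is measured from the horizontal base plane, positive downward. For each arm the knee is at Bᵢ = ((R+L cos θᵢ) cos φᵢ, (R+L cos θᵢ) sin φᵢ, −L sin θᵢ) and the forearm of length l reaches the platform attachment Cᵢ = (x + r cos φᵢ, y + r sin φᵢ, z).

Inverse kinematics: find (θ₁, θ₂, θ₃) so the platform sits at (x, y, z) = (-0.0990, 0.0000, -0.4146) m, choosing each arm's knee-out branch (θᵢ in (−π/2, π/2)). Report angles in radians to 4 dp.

φ1=0.0° → target in arm frame (-0.0990, 0.0000)
  A cos θ + B sin θ = C:  0.2190·cos θ + -0.4146·sin θ = -0.1382
  θ1 = atan2(B,A) + arccos(C/0.4689) = 0.7852
φ2=120.0° → target in arm frame (0.0495, 0.0857)
  e−x'=0.0705;  (l²−L²−(e−x')²−y'²−z²)/2L = -0.0392
  θ2 = atan2(B,A) + arccos(C/0.4206) = 0.2618
φ3=240.0° → target in arm frame (0.0495, -0.0857)
  e−x'=0.0705;  (l²−L²−(e−x')²−y'²−z²)/2L = -0.0392
  θ3 = atan2(B,A) + arccos(C/0.4206) = 0.2618

θ₁ = 0.7852, θ₂ = 0.2618, θ₃ = 0.2618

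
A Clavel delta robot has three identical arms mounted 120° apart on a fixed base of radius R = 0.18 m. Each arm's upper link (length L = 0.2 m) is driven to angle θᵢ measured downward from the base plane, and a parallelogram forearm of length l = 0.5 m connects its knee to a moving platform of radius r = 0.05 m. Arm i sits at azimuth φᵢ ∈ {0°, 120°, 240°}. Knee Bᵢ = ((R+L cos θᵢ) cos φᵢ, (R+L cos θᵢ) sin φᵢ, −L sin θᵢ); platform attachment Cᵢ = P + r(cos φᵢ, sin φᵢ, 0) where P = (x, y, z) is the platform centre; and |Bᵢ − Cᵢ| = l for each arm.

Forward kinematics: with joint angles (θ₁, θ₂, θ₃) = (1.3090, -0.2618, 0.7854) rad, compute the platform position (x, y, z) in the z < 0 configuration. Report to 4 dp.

φ1=0.0°: virtual centre (0.1818, 0.0000, -0.1932), radius l
O2 = (0.3232·cos120.0°, 0.3232·sin120.0°, 0.0518) = (-0.1616, 0.2799, 0.0518)
arm 3 at φ=240.0°: ρ3 = 0.2714;  O3 = (-0.1357, -0.2351, -0.1414)
eliminate P² terms by subtracting sphere 1 from 2 and 3
plane₁₂: -0.6867x+0.5598y+0.4899z = 0.0368
det = 0.6783;  x = -0.0447+0.4250z,  y = 0.0108+-0.3538z
sphere 1 gives Az²+Bz+C=0 with A=1.3058, B=0.1862, C=-0.1613;  B²−4AC=0.8770;  roots -0.4299, 0.2873;  negative root z = -0.4299
x = -0.2274, y = 0.1629

(-0.2274, 0.1629, -0.4299)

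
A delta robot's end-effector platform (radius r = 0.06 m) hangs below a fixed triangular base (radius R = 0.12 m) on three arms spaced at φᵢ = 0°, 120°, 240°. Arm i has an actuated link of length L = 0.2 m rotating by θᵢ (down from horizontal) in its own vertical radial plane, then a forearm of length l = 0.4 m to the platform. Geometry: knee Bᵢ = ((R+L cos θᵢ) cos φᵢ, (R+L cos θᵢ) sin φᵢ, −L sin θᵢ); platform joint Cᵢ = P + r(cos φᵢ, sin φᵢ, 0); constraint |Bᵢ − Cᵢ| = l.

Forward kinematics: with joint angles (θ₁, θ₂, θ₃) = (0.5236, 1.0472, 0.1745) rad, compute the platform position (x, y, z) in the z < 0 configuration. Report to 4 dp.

arm 1 at φ=0.0°: (R−r)+L cos θ1 = 0.2332;  O1 = (0.2332, 0.0000, -0.1000)
O2 = (0.1600·cos120.0°, 0.1600·sin120.0°, -0.1732) = (-0.0800, 0.1386, -0.1732)
arm 3 at φ=240.0°: (R−r)+L cos θ3 = 0.2570;  O3 = (-0.1285, -0.2225, -0.0347)
|O₂|²−|O₁|² = -0.0088;  |O₃|²−|O₁|² = 0.0029
plane₁₂: -0.6264x+0.2771y+-0.1464z = -0.0088
det = 0.4793;  x = 0.0065+-0.0605z,  y = -0.0170+0.3916z
sphere 1 gives Az²+Bz+C=0 with A=1.1570, B=0.2141, C=-0.0983;  B²−4AC=0.5009;  roots -0.3984, 0.2133;  negative root z = -0.3984
x = 0.0306, y = -0.1730

(0.0306, -0.1730, -0.3984)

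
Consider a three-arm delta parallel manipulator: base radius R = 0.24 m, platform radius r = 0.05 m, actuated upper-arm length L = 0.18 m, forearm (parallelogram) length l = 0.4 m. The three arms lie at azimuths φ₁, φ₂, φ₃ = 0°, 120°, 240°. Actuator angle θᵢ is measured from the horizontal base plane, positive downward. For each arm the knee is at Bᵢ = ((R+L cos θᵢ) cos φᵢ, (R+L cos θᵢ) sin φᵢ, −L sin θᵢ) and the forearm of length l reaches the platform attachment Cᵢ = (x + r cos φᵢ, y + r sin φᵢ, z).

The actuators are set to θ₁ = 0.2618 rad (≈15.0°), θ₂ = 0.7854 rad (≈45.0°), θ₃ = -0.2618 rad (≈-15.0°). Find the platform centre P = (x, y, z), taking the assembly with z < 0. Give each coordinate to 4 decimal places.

(0.0087, -0.0782, -0.2132)

φ1=0.0°: virtual centre (0.3639, 0.0000, -0.0466), radius l
arm 2 at φ=120.0°: e+L cos θ2 = 0.3173;  S2 = (-0.1586, 0.2748, -0.1273)
arm 3 at φ=240.0°: e+L cos θ3 = 0.3639;  S3 = (-0.1819, -0.3151, 0.0466)
subtract pairs → two planes through P
plane₁₂: -1.0450x+0.5495y+-0.1614z = -0.0177
det = 1.2585;  x = 0.0089+0.0006z,  y = -0.0154+0.2947z
sphere 1 gives Az²+Bz+C=0 with A=1.0869, B=0.0837, C=-0.0316;  B²−4AC=0.1443;  roots -0.2132, 0.1362;  negative root z = -0.2132
x = 0.0087, y = -0.0782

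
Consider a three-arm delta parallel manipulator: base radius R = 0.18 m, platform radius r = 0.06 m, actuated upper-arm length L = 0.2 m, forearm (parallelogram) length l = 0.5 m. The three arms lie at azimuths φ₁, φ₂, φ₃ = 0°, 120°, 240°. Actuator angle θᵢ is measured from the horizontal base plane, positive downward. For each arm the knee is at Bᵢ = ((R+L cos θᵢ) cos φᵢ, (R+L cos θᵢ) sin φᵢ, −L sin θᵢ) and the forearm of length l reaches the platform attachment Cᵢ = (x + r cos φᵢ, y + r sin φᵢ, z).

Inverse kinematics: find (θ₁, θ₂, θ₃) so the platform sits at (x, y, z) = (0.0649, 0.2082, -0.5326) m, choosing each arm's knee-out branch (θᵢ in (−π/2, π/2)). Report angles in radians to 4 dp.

θ₁ = 0.6981, θ₂ = 0.4363, θ₃ = 1.3962

rotate P by −φ1: (0.0649, 0.2082, -0.5326)
  A=0.0551, B=-0.5326, C=(l²−L²−A²−y'²−z²)/(2L)=-0.3001
  θ1 = atan2(B,A) + arccos(C/0.5354) = 0.6981
arm 2 (φ=120.0°): x'=0.1479, y'=-0.1603
  e−x'=-0.0279;  (l²−L²−(e−x')²−y'²−z²)/2L = -0.2503
  √(A²+B²)=0.5333;  θ2 = -1.6231+2.0594 ≈ 0.4363
φ3=240.0° → target in arm frame (-0.2128, -0.0479)
  A=0.3328, B=-0.5326, C=(l²−L²−A²−y'²−z²)/(2L)=-0.4667
  γ=atan2(-0.5326,0.3328)=-1.0124;  ψ=arccos(-0.7432)=2.4086;  θ3=γ+ψ≈1.3962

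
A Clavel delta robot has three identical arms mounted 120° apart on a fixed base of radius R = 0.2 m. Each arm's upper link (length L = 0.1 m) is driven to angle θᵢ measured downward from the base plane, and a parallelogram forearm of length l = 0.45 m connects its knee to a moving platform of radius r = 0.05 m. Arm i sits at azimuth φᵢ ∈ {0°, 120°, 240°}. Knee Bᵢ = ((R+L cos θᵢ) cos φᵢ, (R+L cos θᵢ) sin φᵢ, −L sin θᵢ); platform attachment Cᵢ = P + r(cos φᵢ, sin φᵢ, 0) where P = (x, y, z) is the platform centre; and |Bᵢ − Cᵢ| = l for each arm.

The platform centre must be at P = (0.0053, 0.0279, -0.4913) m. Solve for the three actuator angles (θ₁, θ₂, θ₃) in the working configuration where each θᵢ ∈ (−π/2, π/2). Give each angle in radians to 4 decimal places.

arm 1 (φ=0.0°): x'=0.0053, y'=0.0279
  e−x'=0.1447;  (l²−L²−(e−x')²−y'²−z²)/2L = -0.3530
  γ=atan2(-0.4913,0.1447)=-1.2844;  ψ=arccos(-0.6892)=2.3311;  θ1=γ+ψ≈1.0467
rotate P by −φ2: (0.0215, -0.0185, -0.4913)
  A cos θ + B sin θ = C:  0.1285·cos θ + -0.4913·sin θ = -0.3286
  θ2 = atan2(B,A) + arccos(C/0.5078) = 0.9596
φ3=240.0° → target in arm frame (-0.0268, -0.0094)
  A=0.1768, B=-0.4913, C=(l²−L²−A²−y'²−z²)/(2L)=-0.4011
  γ=atan2(-0.4913,0.1768)=-1.2253;  ψ=arccos(-0.7682)=2.4469;  θ3=γ+ψ≈1.2215

θ₁ = 1.0467, θ₂ = 0.9596, θ₃ = 1.2215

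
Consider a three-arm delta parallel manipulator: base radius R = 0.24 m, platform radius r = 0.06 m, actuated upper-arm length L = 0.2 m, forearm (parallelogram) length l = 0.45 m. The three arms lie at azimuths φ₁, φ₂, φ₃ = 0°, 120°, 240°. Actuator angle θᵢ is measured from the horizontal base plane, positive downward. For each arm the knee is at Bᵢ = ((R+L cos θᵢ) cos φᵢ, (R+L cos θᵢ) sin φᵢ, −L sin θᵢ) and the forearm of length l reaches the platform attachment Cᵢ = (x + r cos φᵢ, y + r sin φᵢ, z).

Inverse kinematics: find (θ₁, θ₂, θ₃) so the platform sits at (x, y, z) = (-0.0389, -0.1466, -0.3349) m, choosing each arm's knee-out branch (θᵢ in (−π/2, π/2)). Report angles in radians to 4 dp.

rotate P by −φ1: (-0.0389, -0.1466, -0.3349)
  e−x'=0.2189;  (l²−L²−(e−x')²−y'²−z²)/2L = -0.0477
  √(A²+B²)=0.4001;  θ1 = -0.9919+1.6902 ≈ 0.6983
φ2=120.0° → target in arm frame (-0.1075, 0.1070)
  e−x'=0.2875;  (l²−L²−(e−x')²−y'²−z²)/2L = -0.1094
  √(A²+B²)=0.4414;  θ2 = -0.8614+1.8213 ≈ 0.9599
arm 3 (φ=240.0°): x'=0.1464, y'=0.0396
  e−x'=0.0336;  (l²−L²−(e−x')²−y'²−z²)/2L = 0.1191
  γ=atan2(-0.3349,0.0336)=-1.4708;  ψ=arccos(0.3539)=1.2091;  θ3=γ+ψ≈-0.2618

θ₁ = 0.6983, θ₂ = 0.9599, θ₃ = -0.2618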